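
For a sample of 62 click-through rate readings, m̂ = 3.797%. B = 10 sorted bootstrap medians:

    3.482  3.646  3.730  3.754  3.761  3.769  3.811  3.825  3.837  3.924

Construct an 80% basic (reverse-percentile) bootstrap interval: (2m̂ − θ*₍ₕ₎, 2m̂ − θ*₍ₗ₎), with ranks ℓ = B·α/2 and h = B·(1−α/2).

(3.757, 4.112)

Percentile endpoints at ranks 1 and 9: θ*₍1₎ = 3.482, θ*₍9₎ = 3.837.
Basic interval reflects these around m̂:
  lower = 2 × 3.797 − 3.837 = 3.757
  upper = 2 × 3.797 − 3.482 = 4.112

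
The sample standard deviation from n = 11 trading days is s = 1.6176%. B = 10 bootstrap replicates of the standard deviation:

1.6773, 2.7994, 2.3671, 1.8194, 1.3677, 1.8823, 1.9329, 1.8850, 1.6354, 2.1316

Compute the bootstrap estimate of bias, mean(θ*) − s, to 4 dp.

bias = +0.3322

mean(θ*) = (1.6773 + 2.7994 + 2.3671 + 1.8194 + 1.3677 + 1.8823 + 1.9329 + 1.8850 + 1.6354 + 2.1316) / 10 = 1.94981
bias = 1.94981 − 1.6176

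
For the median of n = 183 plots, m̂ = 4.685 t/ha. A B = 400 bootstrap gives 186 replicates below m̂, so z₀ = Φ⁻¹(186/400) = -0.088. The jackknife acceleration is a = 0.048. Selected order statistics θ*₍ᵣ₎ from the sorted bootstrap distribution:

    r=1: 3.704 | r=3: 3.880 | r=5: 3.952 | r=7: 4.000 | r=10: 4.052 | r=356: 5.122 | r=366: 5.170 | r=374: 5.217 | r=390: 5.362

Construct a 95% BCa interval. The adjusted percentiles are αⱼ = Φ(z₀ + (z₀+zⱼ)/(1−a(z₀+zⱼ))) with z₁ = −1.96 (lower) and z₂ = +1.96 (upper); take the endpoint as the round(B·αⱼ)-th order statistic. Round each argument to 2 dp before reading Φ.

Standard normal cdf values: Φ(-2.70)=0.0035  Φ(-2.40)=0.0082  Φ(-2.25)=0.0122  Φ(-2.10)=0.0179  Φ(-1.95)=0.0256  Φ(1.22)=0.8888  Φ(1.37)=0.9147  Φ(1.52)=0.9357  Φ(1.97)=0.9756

(4.052, 5.362)

Lower: z₀ + z₁ = -0.088 + (-1.960) = -2.048; 1 − a(z₀+z₁) = 1 − (0.048)(-2.048) = 1.0983; argument = -0.088 + (-2.048)/1.0983 = -1.9527 → -1.95.
α₁ = Φ(-1.95) = 0.0256; rank = round(400 × 0.0256) = 10; θ*₍10₎ = 4.052.
Upper: z₀ + z₂ = 1.872; 1 − a(z₀+z₂) = 0.9101; argument = 1.9688 → 1.97; α₂ = 0.9756; rank = 390; θ*₍390₎ = 5.362.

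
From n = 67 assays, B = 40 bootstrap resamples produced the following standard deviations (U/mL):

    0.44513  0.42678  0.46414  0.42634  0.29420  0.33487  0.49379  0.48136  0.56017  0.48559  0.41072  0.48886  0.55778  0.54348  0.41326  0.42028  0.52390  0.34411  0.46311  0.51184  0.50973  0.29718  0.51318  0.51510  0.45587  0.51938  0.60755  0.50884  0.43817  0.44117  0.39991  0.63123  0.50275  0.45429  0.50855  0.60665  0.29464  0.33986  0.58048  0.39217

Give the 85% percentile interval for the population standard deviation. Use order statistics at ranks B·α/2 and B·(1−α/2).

(0.29718, 0.58048)

Sorted replicates: 0.29420, 0.29464, 0.29718, 0.33487, 0.33986, 0.34411, 0.39217, 0.39991, 0.41072, 0.41326, 0.42028, 0.42634, 0.42678, 0.43817, 0.44117, 0.44513, 0.45429, 0.45587, 0.46311, 0.46414, 0.48136, 0.48559, 0.48886, 0.49379, 0.50275, 0.50855, 0.50884, 0.50973, 0.51184, 0.51318, 0.51510, 0.51938, 0.52390, 0.54348, 0.55778, 0.56017, 0.58048, 0.60665, 0.60755, 0.63123
α = 0.15; lower rank = 40 × 0.075 = 3; upper rank = 40 × 0.925 = 37.
The 3rd smallest replicate is 0.29718; the 37th is 0.58048.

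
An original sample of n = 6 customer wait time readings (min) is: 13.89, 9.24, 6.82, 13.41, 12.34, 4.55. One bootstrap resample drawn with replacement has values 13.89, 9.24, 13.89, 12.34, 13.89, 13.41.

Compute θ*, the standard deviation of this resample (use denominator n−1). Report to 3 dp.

θ* = 1.834

Mean = 12.7767; sum of squared deviations = 16.8183
s² = 16.8183 / 5 = 3.3637
s = √3.3637 = 1.834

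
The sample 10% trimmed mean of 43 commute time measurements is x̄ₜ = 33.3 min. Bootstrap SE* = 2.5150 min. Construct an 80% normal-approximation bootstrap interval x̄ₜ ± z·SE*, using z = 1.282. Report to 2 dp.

Margin = 1.282 × 2.5150 = 3.224
Interval: 33.3 ± 3.224

(30.08, 36.52)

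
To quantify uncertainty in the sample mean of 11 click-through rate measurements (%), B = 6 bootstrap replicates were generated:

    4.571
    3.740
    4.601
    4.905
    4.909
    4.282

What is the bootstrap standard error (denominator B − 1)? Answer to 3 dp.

Bootstrap SE is the standard deviation of the 6 replicate means.
Mean of replicates: (4.571 + 3.740 + 4.601 + 4.905 + 4.909 + 4.282) / 6 = 27.0080 / 6 = 4.5013
Sum of squared deviations: (+0.0697)² + (−0.7613)² + (+0.0997)² + (+0.4037)² + (+0.4077)² + (−0.2193)² = 0.9717
Variance = 0.9717 / 5 = 0.1943
SE* = √0.1943

SE* = 0.441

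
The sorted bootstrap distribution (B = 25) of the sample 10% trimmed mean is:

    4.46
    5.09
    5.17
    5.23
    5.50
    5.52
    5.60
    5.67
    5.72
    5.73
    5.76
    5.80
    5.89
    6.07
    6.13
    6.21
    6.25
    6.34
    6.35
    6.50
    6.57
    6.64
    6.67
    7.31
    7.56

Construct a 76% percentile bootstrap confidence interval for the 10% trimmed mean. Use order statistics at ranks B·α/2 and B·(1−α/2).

(5.17, 6.64)

α = 0.24; lower rank = 25 × 0.120 = 3; upper rank = 25 × 0.880 = 22.
The 3rd smallest replicate is 5.17; the 22nd is 6.64.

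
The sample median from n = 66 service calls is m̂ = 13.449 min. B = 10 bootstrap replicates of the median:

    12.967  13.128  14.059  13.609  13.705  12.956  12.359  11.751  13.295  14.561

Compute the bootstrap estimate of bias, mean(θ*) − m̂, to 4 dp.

mean(θ*) = (12.967 + 13.128 + 14.059 + 13.609 + 13.705 + 12.956 + 12.359 + 11.751 + 13.295 + 14.561) / 10 = 13.23900
bias = 13.23900 − 13.449

bias = −0.2100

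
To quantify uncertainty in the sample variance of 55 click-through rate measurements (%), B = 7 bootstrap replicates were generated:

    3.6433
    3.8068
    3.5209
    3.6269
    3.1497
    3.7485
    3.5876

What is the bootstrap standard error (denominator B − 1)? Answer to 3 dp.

Bootstrap SE is the standard deviation of the 7 replicate variances.
Mean of replicates: (3.6433 + 3.8068 + 3.5209 + 3.6269 + 3.1497 + 3.7485 + 3.5876) / 7 = 25.08370 / 7 = 3.58339
Sum of squared deviations: (+0.05991)² + (+0.22341)² + (−0.06249)² + (+0.04351)² + (−0.43369)² + (+0.16511)² + (+0.00421)² = 0.27467
Variance = 0.27467 / 6 = 0.04578
SE* = √0.04578

SE* = 0.214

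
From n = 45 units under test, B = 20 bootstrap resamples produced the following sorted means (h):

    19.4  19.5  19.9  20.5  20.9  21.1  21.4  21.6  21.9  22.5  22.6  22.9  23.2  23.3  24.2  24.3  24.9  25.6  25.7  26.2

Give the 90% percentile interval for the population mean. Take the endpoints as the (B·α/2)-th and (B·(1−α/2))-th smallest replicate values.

α = 0.10; lower rank = 20 × 0.050 = 1; upper rank = 20 × 0.950 = 19.
The 1st smallest replicate is 19.4; the 19th is 25.7.

(19.4, 25.7)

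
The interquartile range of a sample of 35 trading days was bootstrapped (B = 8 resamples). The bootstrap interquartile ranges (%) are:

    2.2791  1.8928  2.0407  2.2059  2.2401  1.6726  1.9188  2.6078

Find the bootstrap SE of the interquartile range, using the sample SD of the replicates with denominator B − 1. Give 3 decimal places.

SE* = 0.288

Bootstrap SE is the standard deviation of the 8 replicate interquartile ranges.
Mean of replicates: (2.2791 + 1.8928 + 2.0407 + 2.2059 + 2.2401 + 1.6726 + 1.9188 + 2.6078) / 8 = 16.85780 / 8 = 2.10723
Sum of squared deviations: (+0.17188)² + (−0.21443)² + (−0.06652)² + (+0.09868)² + (+0.13287)² + (−0.43463)² + (−0.18843)² + (+0.50057)² = 0.58232
Variance = 0.58232 / 7 = 0.08319
SE* = √0.08319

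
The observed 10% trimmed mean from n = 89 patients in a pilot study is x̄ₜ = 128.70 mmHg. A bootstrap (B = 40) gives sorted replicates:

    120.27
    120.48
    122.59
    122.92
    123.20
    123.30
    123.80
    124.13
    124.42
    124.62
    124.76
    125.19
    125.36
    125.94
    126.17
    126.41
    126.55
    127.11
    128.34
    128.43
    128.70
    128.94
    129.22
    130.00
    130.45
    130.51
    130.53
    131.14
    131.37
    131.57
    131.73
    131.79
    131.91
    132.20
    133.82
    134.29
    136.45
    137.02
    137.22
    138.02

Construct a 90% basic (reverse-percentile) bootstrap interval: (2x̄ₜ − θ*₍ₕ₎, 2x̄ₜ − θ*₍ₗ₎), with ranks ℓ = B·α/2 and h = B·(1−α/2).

Percentile endpoints at ranks 2 and 38: θ*₍2₎ = 120.48, θ*₍38₎ = 137.02.
Basic interval reflects these around x̄ₜ:
  lower = 2 × 128.70 − 137.02 = 120.38
  upper = 2 × 128.70 − 120.48 = 136.92

(120.38, 136.92)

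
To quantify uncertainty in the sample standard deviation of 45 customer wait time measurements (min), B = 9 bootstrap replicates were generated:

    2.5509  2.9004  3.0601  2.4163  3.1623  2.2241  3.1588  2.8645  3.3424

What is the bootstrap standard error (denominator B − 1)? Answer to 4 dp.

Bootstrap SE is the standard deviation of the 9 replicate standard deviations.
Mean of replicates: (2.5509 + 2.9004 + 3.0601 + 2.4163 + 3.1623 + 2.2241 + 3.1588 + 2.8645 + 3.3424) / 9 = 25.67980 / 9 = 2.85331
Sum of squared deviations: (−0.30241)² + (+0.04709)² + (+0.20679)² + (−0.43701)² + (+0.30899)² + (−0.62921)² + (+0.30549)² + (+0.01119)² + (+0.48909)² = 1.15145
Variance = 1.15145 / 8 = 0.14393
SE* = √0.14393

SE* = 0.3794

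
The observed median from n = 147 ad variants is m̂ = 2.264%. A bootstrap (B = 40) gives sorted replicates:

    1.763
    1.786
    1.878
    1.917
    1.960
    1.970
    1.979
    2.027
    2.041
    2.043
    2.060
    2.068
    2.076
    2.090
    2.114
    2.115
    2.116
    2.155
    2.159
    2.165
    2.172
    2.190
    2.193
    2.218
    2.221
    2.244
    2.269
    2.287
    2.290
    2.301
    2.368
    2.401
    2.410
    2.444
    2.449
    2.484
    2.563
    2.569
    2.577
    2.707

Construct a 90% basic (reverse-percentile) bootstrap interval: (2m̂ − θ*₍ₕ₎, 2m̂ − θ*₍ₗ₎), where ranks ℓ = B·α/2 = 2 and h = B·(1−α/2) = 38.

(1.959, 2.742)

Percentile endpoints at ranks 2 and 38: θ*₍2₎ = 1.786, θ*₍38₎ = 2.569.
Basic interval reflects these around m̂:
  lower = 2 × 2.264 − 2.569 = 1.959
  upper = 2 × 2.264 − 1.786 = 2.742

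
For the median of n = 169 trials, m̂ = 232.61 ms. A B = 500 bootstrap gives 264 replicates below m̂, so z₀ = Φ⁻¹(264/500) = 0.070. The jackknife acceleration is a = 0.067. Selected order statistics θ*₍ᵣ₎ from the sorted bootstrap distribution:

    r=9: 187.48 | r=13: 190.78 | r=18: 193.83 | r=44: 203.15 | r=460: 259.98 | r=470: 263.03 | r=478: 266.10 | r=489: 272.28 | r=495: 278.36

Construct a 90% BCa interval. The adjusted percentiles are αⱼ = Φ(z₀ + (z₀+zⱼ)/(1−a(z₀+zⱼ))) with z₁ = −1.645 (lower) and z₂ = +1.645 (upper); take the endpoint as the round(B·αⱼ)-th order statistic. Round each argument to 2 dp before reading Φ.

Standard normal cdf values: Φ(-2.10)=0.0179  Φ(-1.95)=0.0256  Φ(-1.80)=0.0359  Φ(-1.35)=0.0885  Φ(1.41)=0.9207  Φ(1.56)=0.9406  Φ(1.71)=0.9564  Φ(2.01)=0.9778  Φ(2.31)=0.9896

Lower: z₀ + z₁ = 0.070 + (-1.645) = -1.575; 1 − a(z₀+z₁) = 1 − (0.067)(-1.575) = 1.1055; argument = 0.070 + (-1.575)/1.1055 = -1.3547 → -1.35.
α₁ = Φ(-1.35) = 0.0885; rank = round(500 × 0.0885) = 44; θ*₍44₎ = 203.15.
Upper: z₀ + z₂ = 1.715; 1 − a(z₀+z₂) = 0.8851; argument = 2.0076 → 2.01; α₂ = 0.9778; rank = 489; θ*₍489₎ = 272.28.

(203.15, 272.28)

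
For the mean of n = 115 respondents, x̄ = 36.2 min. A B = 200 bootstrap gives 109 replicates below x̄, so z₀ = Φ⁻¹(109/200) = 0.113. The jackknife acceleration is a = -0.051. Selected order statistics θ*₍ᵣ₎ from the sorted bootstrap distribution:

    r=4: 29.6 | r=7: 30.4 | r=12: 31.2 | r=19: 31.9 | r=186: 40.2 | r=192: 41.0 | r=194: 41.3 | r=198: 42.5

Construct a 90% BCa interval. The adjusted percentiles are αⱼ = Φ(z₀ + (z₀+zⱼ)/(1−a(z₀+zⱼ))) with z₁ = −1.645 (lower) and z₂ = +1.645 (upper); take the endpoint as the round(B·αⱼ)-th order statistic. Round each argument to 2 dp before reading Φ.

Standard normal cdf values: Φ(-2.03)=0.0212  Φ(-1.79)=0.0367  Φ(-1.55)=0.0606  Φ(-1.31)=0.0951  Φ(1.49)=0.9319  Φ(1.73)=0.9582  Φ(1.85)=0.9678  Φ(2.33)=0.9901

(31.2, 41.0)

Lower: z₀ + z₁ = 0.113 + (-1.645) = -1.532; 1 − a(z₀+z₁) = 1 − (-0.051)(-1.532) = 0.9219; argument = 0.113 + (-1.532)/0.9219 = -1.5488 → -1.55.
α₁ = Φ(-1.55) = 0.0606; rank = round(200 × 0.0606) = 12; θ*₍12₎ = 31.2.
Upper: z₀ + z₂ = 1.758; 1 − a(z₀+z₂) = 1.0897; argument = 1.7264 → 1.73; α₂ = 0.9582; rank = 192; θ*₍192₎ = 41.0.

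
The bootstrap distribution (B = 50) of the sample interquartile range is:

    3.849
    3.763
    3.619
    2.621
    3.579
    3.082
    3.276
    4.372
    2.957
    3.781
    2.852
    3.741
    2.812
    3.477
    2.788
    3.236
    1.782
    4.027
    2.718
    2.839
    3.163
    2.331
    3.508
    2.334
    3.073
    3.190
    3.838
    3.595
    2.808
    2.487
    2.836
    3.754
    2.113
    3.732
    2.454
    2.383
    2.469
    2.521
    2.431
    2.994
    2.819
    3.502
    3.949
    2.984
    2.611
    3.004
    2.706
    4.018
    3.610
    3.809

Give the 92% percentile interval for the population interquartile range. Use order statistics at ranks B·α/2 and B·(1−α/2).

Sorted replicates: 1.782, 2.113, 2.331, 2.334, 2.383, 2.431, 2.454, 2.469, 2.487, 2.521, 2.611, 2.621, 2.706, 2.718, 2.788, 2.808, 2.812, 2.819, 2.836, 2.839, 2.852, 2.957, 2.984, 2.994, 3.004, 3.073, 3.082, 3.163, 3.190, 3.236, 3.276, 3.477, 3.502, 3.508, 3.579, 3.595, 3.610, 3.619, 3.732, 3.741, 3.754, 3.763, 3.781, 3.809, 3.838, 3.849, 3.949, 4.018, 4.027, 4.372
α = 0.08; lower rank = 50 × 0.040 = 2; upper rank = 50 × 0.960 = 48.
The 2nd smallest replicate is 2.113; the 48th is 4.018.

(2.113, 4.018)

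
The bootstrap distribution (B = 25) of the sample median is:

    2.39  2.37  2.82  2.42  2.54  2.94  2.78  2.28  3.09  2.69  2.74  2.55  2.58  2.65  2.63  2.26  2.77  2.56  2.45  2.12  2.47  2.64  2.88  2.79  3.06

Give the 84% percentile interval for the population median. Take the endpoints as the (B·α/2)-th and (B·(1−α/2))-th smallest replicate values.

(2.26, 2.94)

Sorted replicates: 2.12, 2.26, 2.28, 2.37, 2.39, 2.42, 2.45, 2.47, 2.54, 2.55, 2.56, 2.58, 2.63, 2.64, 2.65, 2.69, 2.74, 2.77, 2.78, 2.79, 2.82, 2.88, 2.94, 3.06, 3.09
α = 0.16; lower rank = 25 × 0.080 = 2; upper rank = 25 × 0.920 = 23.
The 2nd smallest replicate is 2.26; the 23rd is 2.94.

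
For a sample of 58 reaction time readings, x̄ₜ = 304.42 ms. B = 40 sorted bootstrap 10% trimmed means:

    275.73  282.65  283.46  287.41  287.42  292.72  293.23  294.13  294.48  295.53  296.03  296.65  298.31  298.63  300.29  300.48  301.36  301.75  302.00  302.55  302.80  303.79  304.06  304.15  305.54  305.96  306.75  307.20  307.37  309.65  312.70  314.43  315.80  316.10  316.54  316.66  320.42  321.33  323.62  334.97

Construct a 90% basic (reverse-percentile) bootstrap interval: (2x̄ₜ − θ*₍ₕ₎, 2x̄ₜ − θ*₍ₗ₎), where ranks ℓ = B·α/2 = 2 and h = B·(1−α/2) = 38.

Percentile endpoints at ranks 2 and 38: θ*₍2₎ = 282.65, θ*₍38₎ = 321.33.
Basic interval reflects these around x̄ₜ:
  lower = 2 × 304.42 − 321.33 = 287.51
  upper = 2 × 304.42 − 282.65 = 326.19

(287.51, 326.19)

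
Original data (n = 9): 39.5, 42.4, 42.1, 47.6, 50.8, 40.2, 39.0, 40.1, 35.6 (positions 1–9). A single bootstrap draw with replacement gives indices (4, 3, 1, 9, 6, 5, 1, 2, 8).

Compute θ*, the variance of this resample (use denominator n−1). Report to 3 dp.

Resample values: 47.6, 42.1, 39.5, 35.6, 40.2, 50.8, 39.5, 42.4, 40.1.
Mean = 41.9778; sum of squared deviations = 169.2756
s² = 169.2756 / 8 = 21.1594

θ* = 21.159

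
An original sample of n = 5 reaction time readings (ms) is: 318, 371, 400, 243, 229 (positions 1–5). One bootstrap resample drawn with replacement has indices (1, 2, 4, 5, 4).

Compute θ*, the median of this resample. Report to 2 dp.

Resample values: 318, 371, 243, 229, 243.
Sorted: 229, 243, 243, 318, 371
Median = middle value = 243.00

θ* = 243.00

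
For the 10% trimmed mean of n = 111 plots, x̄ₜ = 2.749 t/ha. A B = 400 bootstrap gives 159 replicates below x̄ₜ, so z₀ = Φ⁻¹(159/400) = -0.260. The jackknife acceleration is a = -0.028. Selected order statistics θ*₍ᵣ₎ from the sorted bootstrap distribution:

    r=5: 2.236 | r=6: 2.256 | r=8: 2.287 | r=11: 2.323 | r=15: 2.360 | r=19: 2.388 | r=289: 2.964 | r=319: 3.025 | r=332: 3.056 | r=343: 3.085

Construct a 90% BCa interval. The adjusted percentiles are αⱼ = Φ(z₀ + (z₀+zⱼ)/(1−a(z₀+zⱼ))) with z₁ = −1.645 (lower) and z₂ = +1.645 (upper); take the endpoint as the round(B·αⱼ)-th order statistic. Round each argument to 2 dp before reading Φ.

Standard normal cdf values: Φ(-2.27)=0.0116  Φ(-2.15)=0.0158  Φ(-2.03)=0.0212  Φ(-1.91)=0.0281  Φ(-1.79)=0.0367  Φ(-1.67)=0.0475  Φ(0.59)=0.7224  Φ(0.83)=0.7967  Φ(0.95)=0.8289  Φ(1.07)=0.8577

Lower: z₀ + z₁ = -0.260 + (-1.645) = -1.905; 1 − a(z₀+z₁) = 1 − (-0.028)(-1.905) = 0.9467; argument = -0.260 + (-1.905)/0.9467 = -2.2723 → -2.27.
α₁ = Φ(-2.27) = 0.0116; rank = round(400 × 0.0116) = 5; θ*₍5₎ = 2.236.
Upper: z₀ + z₂ = 1.385; 1 − a(z₀+z₂) = 1.0388; argument = 1.0733 → 1.07; α₂ = 0.8577; rank = 343; θ*₍343₎ = 3.085.

(2.236, 3.085)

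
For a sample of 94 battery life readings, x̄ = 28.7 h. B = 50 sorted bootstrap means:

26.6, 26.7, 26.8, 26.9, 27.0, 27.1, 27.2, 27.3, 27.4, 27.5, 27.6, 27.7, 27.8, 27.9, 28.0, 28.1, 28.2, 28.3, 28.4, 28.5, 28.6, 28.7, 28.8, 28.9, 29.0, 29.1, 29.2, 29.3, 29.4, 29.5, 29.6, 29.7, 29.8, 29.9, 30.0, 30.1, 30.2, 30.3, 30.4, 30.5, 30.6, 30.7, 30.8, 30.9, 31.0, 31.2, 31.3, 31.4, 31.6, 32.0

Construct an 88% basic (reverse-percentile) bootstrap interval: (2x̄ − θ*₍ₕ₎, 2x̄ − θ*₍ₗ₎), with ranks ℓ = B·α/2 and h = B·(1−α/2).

(26.1, 30.6)

Percentile endpoints at ranks 3 and 47: θ*₍3₎ = 26.8, θ*₍47₎ = 31.3.
Basic interval reflects these around x̄:
  lower = 2 × 28.7 − 31.3 = 26.1
  upper = 2 × 28.7 − 26.8 = 30.6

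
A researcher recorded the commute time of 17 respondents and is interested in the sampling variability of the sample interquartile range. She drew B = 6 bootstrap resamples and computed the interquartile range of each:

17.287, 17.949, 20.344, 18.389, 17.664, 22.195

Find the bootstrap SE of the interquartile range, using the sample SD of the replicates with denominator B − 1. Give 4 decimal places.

Bootstrap SE is the standard deviation of the 6 replicate interquartile ranges.
Mean of replicates: (17.287 + 17.949 + 20.344 + 18.389 + 17.664 + 22.195) / 6 = 113.82800 / 6 = 18.97133
Sum of squared deviations: (−1.68433)² + (−1.02233)² + (+1.37267)² + (−0.58233)² + (−1.30733)² + (+3.22367)² = 18.20662
Variance = 18.20662 / 5 = 3.64132
SE* = √3.64132

SE* = 1.9082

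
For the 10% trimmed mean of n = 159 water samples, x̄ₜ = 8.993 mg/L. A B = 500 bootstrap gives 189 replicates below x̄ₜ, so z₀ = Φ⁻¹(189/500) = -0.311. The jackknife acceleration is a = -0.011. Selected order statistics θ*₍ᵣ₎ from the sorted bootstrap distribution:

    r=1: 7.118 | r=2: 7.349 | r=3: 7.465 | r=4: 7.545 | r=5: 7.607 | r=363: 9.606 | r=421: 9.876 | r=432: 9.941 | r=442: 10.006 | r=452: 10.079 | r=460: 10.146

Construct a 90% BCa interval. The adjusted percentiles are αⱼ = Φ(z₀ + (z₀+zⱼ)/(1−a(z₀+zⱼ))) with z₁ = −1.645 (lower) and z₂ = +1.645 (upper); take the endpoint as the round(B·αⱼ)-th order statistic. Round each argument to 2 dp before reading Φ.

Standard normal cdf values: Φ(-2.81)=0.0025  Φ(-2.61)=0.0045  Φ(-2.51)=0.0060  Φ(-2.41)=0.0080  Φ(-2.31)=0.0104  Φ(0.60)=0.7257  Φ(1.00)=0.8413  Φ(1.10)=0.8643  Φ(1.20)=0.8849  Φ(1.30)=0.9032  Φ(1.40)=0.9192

(7.607, 9.876)

Lower: z₀ + z₁ = -0.311 + (-1.645) = -1.956; 1 − a(z₀+z₁) = 1 − (-0.011)(-1.956) = 0.9785; argument = -0.311 + (-1.956)/0.9785 = -2.3100 → -2.31.
α₁ = Φ(-2.31) = 0.0104; rank = round(500 × 0.0104) = 5; θ*₍5₎ = 7.607.
Upper: z₀ + z₂ = 1.334; 1 − a(z₀+z₂) = 1.0147; argument = 1.0037 → 1.00; α₂ = 0.8413; rank = 421; θ*₍421₎ = 9.876.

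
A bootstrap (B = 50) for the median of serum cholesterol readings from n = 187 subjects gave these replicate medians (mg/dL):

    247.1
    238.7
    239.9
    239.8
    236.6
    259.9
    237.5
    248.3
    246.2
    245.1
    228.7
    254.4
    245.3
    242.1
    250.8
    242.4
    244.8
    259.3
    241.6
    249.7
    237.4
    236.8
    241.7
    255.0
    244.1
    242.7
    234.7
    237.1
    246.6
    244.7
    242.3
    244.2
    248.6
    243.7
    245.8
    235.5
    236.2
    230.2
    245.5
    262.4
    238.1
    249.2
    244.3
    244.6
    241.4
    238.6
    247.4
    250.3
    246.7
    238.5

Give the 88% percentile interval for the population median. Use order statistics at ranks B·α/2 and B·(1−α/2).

Sorted replicates: 228.7, 230.2, 234.7, 235.5, 236.2, 236.6, 236.8, 237.1, 237.4, 237.5, 238.1, 238.5, 238.6, 238.7, 239.8, 239.9, 241.4, 241.6, 241.7, 242.1, 242.3, 242.4, 242.7, 243.7, 244.1, 244.2, 244.3, 244.6, 244.7, 244.8, 245.1, 245.3, 245.5, 245.8, 246.2, 246.6, 246.7, 247.1, 247.4, 248.3, 248.6, 249.2, 249.7, 250.3, 250.8, 254.4, 255.0, 259.3, 259.9, 262.4
α = 0.12; lower rank = 50 × 0.060 = 3; upper rank = 50 × 0.940 = 47.
The 3rd smallest replicate is 234.7; the 47th is 255.0.

(234.7, 255.0)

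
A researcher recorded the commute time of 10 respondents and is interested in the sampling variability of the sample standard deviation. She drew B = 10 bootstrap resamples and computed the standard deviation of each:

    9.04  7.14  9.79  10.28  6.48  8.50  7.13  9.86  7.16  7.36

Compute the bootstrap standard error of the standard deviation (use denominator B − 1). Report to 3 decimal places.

Bootstrap SE is the standard deviation of the 10 replicate standard deviations.
Mean of replicates: (9.04 + 7.14 + 9.79 + 10.28 + 6.48 + 8.50 + 7.13 + 9.86 + 7.16 + 7.36) / 10 = 82.7400 / 10 = 8.2740
Sum of squared deviations: (+0.7660)² + (−1.1340)² + (+1.5160)² + (+2.0060)² + (−1.7940)² + (+0.2260)² + (−1.1440)² + (+1.5860)² + (−1.1140)² + (−0.9140)² = 17.3650
Variance = 17.3650 / 9 = 1.9294
SE* = √1.9294

SE* = 1.389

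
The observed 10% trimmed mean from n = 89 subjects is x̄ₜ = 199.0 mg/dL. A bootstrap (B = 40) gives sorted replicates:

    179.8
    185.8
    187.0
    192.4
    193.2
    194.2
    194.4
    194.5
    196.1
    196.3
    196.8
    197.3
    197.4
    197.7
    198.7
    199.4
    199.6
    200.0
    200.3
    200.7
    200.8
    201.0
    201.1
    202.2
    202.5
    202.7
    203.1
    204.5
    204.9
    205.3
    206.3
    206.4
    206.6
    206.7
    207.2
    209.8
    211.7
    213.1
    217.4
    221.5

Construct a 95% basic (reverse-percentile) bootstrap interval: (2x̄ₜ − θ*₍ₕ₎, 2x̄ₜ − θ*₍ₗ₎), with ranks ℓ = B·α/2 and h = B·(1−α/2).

Percentile endpoints at ranks 1 and 39: θ*₍1₎ = 179.8, θ*₍39₎ = 217.4.
Basic interval reflects these around x̄ₜ:
  lower = 2 × 199.0 − 217.4 = 180.6
  upper = 2 × 199.0 − 179.8 = 218.2

(180.6, 218.2)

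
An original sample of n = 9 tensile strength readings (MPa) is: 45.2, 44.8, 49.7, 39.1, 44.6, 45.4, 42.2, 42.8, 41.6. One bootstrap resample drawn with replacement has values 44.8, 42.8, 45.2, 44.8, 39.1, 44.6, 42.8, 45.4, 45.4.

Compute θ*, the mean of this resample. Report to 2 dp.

θ* = 43.88

Mean = (44.8 + 42.8 + 45.2 + 44.8 + 39.1 + 44.6 + 42.8 + 45.4 + 45.4) / 9 = 394.90 / 9 = 43.88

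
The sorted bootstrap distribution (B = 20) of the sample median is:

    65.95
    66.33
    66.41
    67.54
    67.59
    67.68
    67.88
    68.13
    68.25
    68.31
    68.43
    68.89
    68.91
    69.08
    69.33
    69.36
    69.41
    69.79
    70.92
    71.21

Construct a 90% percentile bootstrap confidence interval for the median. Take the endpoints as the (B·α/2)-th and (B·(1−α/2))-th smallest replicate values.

α = 0.10; lower rank = 20 × 0.050 = 1; upper rank = 20 × 0.950 = 19.
The 1st smallest replicate is 65.95; the 19th is 70.92.

(65.95, 70.92)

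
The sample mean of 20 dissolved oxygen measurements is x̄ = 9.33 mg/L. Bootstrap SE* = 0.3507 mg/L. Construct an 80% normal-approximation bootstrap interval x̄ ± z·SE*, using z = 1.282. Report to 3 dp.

Margin = 1.282 × 0.3507 = 0.4496
Interval: 9.33 ± 0.4496

(8.880, 9.780)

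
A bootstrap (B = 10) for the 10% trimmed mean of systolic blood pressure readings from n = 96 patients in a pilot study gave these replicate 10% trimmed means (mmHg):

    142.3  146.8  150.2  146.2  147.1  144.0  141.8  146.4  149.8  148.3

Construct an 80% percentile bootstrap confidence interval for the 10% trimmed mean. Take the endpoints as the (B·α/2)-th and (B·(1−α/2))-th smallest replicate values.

(141.8, 149.8)

Sorted replicates: 141.8, 142.3, 144.0, 146.2, 146.4, 146.8, 147.1, 148.3, 149.8, 150.2
α = 0.20; lower rank = 10 × 0.100 = 1; upper rank = 10 × 0.900 = 9.
The 1st smallest replicate is 141.8; the 9th is 149.8.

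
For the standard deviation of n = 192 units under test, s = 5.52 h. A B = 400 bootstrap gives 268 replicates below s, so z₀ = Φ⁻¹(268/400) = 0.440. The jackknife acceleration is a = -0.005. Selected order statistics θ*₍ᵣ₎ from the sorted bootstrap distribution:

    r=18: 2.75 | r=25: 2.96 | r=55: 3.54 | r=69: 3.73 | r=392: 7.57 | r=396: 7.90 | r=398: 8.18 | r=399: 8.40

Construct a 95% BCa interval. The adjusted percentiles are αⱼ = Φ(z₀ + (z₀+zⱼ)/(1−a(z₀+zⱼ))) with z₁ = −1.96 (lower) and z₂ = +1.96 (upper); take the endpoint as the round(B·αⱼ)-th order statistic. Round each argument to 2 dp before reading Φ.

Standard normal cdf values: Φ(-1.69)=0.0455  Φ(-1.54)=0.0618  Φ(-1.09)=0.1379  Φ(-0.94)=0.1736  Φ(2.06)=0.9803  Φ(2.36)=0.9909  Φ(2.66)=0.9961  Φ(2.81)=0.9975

(3.54, 8.40)

Lower: z₀ + z₁ = 0.440 + (-1.960) = -1.520; 1 − a(z₀+z₁) = 1 − (-0.005)(-1.520) = 0.9924; argument = 0.440 + (-1.520)/0.9924 = -1.0916 → -1.09.
α₁ = Φ(-1.09) = 0.1379; rank = round(400 × 0.1379) = 55; θ*₍55₎ = 3.54.
Upper: z₀ + z₂ = 2.400; 1 − a(z₀+z₂) = 1.0120; argument = 2.8115 → 2.81; α₂ = 0.9975; rank = 399; θ*₍399₎ = 8.40.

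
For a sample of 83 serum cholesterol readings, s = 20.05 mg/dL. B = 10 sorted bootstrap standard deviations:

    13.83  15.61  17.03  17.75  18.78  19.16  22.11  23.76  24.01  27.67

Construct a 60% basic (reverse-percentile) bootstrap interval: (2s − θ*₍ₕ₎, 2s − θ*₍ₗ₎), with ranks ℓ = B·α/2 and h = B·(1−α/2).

(16.34, 24.49)

Percentile endpoints at ranks 2 and 8: θ*₍2₎ = 15.61, θ*₍8₎ = 23.76.
Basic interval reflects these around s:
  lower = 2 × 20.05 − 23.76 = 16.34
  upper = 2 × 20.05 − 15.61 = 24.49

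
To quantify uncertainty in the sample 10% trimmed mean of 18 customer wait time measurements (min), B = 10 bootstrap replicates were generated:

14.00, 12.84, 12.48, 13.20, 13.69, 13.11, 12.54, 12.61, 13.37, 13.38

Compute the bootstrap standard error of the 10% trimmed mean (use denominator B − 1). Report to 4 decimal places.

Bootstrap SE is the standard deviation of the 10 replicate 10% trimmed means.
Mean of replicates: (14.00 + 12.84 + 12.48 + 13.20 + 13.69 + 13.11 + 12.54 + 12.61 + 13.37 + 13.38) / 10 = 131.22000 / 10 = 13.12200
Sum of squared deviations: (+0.87800)² + (−0.28200)² + (−0.64200)² + (+0.07800)² + (+0.56800)² + (−0.01200)² + (−0.58200)² + (−0.51200)² + (+0.24800)² + (+0.25800)² = 2.32036
Variance = 2.32036 / 9 = 0.25782
SE* = √0.25782

SE* = 0.5078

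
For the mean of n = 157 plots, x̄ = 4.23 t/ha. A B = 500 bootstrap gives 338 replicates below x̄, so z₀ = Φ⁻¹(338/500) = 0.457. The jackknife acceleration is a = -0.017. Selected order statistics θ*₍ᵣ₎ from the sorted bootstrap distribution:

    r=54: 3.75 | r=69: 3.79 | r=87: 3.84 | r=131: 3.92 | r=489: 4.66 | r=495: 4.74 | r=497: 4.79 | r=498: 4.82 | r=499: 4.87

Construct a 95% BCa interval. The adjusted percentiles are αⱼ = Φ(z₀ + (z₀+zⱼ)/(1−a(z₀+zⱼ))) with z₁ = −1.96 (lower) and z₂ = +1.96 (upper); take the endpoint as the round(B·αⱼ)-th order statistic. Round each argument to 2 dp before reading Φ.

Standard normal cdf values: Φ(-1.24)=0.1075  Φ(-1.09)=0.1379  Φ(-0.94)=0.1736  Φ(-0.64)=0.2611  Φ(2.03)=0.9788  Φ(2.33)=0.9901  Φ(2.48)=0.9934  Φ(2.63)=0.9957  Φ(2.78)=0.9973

(3.79, 4.87)

Lower: z₀ + z₁ = 0.457 + (-1.960) = -1.503; 1 − a(z₀+z₁) = 1 − (-0.017)(-1.503) = 0.9744; argument = 0.457 + (-1.503)/0.9744 = -1.0854 → -1.09.
α₁ = Φ(-1.09) = 0.1379; rank = round(500 × 0.1379) = 69; θ*₍69₎ = 3.79.
Upper: z₀ + z₂ = 2.417; 1 − a(z₀+z₂) = 1.0411; argument = 2.7786 → 2.78; α₂ = 0.9973; rank = 499; θ*₍499₎ = 4.87.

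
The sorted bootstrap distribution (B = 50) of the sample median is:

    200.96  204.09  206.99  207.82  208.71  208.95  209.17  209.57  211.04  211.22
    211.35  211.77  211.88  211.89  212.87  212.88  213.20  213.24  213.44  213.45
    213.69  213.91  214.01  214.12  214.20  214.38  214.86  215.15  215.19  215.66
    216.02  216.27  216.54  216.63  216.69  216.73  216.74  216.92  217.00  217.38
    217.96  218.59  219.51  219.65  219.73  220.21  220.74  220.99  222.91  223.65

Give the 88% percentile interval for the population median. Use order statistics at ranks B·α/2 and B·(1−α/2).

(206.99, 220.74)

α = 0.12; lower rank = 50 × 0.060 = 3; upper rank = 50 × 0.940 = 47.
The 3rd smallest replicate is 206.99; the 47th is 220.74.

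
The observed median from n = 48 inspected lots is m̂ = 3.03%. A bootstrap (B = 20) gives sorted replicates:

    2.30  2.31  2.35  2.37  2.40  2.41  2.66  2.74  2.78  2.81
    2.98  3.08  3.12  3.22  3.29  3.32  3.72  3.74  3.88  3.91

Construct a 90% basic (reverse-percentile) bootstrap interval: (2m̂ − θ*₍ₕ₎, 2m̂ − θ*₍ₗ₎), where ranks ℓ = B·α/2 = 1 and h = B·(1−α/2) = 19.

(2.18, 3.76)

Percentile endpoints at ranks 1 and 19: θ*₍1₎ = 2.30, θ*₍19₎ = 3.88.
Basic interval reflects these around m̂:
  lower = 2 × 3.03 − 3.88 = 2.18
  upper = 2 × 3.03 − 2.30 = 3.76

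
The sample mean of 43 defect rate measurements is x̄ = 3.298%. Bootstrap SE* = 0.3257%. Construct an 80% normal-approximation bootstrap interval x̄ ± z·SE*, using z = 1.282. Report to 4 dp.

Margin = 1.282 × 0.3257 = 0.41755
Interval: 3.298 ± 0.41755

(2.8805, 3.7155)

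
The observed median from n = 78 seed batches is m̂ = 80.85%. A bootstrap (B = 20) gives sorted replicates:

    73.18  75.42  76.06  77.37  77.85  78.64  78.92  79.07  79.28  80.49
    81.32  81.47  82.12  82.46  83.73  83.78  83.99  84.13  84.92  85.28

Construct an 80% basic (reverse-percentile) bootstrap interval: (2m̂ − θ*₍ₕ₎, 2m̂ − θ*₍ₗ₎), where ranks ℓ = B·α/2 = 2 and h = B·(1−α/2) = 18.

(77.57, 86.28)

Percentile endpoints at ranks 2 and 18: θ*₍2₎ = 75.42, θ*₍18₎ = 84.13.
Basic interval reflects these around m̂:
  lower = 2 × 80.85 − 84.13 = 77.57
  upper = 2 × 80.85 − 75.42 = 86.28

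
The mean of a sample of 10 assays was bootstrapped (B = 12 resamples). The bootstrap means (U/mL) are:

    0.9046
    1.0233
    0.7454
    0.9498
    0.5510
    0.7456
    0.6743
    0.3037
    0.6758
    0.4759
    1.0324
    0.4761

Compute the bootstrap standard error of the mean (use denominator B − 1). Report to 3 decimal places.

Bootstrap SE is the standard deviation of the 12 replicate means.
Mean of replicates: (0.9046 + 1.0233 + 0.7454 + 0.9498 + 0.5510 + 0.7456 + 0.6743 + 0.3037 + 0.6758 + 0.4759 + 1.0324 + 0.4761) / 12 = 8.55790 / 12 = 0.71316
Sum of squared deviations: (+0.19144)² + (+0.31014)² + (+0.03224)² + (+0.23664)² + (−0.16216)² + (+0.03244)² + (−0.03886)² + (−0.40946)² + (−0.03736)² + (−0.23726)² + (+0.31924)² + (−0.23706)² = 0.60219
Variance = 0.60219 / 11 = 0.05474
SE* = √0.05474

SE* = 0.234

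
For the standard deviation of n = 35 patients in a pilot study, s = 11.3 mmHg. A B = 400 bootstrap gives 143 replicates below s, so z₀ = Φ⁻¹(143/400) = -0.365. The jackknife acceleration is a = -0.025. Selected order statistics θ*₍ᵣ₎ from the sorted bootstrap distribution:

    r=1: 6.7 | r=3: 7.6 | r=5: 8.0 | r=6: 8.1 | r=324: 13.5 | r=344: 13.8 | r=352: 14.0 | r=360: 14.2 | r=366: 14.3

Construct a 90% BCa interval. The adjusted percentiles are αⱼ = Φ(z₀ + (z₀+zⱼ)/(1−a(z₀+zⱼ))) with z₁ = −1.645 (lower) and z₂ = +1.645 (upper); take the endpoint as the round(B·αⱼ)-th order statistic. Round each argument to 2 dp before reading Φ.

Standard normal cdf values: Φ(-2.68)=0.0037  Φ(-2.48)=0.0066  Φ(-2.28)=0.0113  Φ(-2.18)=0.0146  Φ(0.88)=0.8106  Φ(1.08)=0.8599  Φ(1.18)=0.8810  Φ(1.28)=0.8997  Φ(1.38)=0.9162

(7.6, 13.5)

Lower: z₀ + z₁ = -0.365 + (-1.645) = -2.010; 1 − a(z₀+z₁) = 1 − (-0.025)(-2.010) = 0.9497; argument = -0.365 + (-2.010)/0.9497 = -2.4813 → -2.48.
α₁ = Φ(-2.48) = 0.0066; rank = round(400 × 0.0066) = 3; θ*₍3₎ = 7.6.
Upper: z₀ + z₂ = 1.280; 1 − a(z₀+z₂) = 1.0320; argument = 0.8753 → 0.88; α₂ = 0.8106; rank = 324; θ*₍324₎ = 13.5.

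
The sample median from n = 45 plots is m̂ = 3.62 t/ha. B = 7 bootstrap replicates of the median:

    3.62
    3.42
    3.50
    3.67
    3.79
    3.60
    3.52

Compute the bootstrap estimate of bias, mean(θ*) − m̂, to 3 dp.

bias = −0.031

mean(θ*) = (3.62 + 3.42 + 3.50 + 3.67 + 3.79 + 3.60 + 3.52) / 7 = 3.5886
bias = 3.5886 − 3.62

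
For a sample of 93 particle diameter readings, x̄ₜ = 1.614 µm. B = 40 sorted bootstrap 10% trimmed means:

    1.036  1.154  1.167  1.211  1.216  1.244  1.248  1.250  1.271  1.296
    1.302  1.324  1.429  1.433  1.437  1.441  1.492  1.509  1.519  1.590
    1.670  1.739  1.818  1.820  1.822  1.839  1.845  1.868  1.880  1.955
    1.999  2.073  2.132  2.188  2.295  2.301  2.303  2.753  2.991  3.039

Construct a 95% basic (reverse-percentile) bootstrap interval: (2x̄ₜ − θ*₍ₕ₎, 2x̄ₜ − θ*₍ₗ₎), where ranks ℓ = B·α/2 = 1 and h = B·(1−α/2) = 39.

(0.237, 2.192)

Percentile endpoints at ranks 1 and 39: θ*₍1₎ = 1.036, θ*₍39₎ = 2.991.
Basic interval reflects these around x̄ₜ:
  lower = 2 × 1.614 − 2.991 = 0.237
  upper = 2 × 1.614 − 1.036 = 2.192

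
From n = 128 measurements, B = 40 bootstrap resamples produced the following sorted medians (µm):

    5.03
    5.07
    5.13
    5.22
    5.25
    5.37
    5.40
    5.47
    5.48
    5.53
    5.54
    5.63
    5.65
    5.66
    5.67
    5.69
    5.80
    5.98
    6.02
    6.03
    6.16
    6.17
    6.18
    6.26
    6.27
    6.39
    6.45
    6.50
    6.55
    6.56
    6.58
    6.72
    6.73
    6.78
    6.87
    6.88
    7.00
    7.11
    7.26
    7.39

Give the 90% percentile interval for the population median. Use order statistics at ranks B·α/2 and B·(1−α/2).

(5.07, 7.11)

α = 0.10; lower rank = 40 × 0.050 = 2; upper rank = 40 × 0.950 = 38.
The 2nd smallest replicate is 5.07; the 38th is 7.11.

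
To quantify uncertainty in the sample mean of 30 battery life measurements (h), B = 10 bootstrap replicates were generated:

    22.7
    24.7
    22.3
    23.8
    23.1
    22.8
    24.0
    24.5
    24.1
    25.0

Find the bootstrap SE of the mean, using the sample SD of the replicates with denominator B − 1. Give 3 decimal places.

Bootstrap SE is the standard deviation of the 10 replicate means.
Mean of replicates: (22.7 + 24.7 + 22.3 + 23.8 + 23.1 + 22.8 + 24.0 + 24.5 + 24.1 + 25.0) / 10 = 237.0000 / 10 = 23.7000
Sum of squared deviations: (−1.0000)² + (+1.0000)² + (−1.4000)² + (+0.1000)² + (−0.6000)² + (−0.9000)² + (+0.3000)² + (+0.8000)² + (+0.4000)² + (+1.3000)² = 7.7200
Variance = 7.7200 / 9 = 0.8578
SE* = √0.8578

SE* = 0.926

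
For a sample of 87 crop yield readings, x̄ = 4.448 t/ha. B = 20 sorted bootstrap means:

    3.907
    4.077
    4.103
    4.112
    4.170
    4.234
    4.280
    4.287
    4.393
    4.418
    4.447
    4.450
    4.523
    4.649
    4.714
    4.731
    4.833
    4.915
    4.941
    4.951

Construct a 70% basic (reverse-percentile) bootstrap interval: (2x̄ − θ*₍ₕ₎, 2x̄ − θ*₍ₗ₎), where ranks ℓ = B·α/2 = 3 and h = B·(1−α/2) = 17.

(4.063, 4.793)

Percentile endpoints at ranks 3 and 17: θ*₍3₎ = 4.103, θ*₍17₎ = 4.833.
Basic interval reflects these around x̄:
  lower = 2 × 4.448 − 4.833 = 4.063
  upper = 2 × 4.448 − 4.103 = 4.793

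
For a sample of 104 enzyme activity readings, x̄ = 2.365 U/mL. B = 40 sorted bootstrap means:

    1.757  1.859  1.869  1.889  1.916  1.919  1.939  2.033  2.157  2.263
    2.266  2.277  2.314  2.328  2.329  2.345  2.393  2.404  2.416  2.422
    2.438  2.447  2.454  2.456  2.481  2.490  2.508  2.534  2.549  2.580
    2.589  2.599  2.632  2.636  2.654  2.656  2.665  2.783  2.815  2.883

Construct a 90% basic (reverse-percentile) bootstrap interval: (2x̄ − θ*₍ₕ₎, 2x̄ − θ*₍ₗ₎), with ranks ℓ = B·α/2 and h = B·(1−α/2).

Percentile endpoints at ranks 2 and 38: θ*₍2₎ = 1.859, θ*₍38₎ = 2.783.
Basic interval reflects these around x̄:
  lower = 2 × 2.365 − 2.783 = 1.947
  upper = 2 × 2.365 − 1.859 = 2.871

(1.947, 2.871)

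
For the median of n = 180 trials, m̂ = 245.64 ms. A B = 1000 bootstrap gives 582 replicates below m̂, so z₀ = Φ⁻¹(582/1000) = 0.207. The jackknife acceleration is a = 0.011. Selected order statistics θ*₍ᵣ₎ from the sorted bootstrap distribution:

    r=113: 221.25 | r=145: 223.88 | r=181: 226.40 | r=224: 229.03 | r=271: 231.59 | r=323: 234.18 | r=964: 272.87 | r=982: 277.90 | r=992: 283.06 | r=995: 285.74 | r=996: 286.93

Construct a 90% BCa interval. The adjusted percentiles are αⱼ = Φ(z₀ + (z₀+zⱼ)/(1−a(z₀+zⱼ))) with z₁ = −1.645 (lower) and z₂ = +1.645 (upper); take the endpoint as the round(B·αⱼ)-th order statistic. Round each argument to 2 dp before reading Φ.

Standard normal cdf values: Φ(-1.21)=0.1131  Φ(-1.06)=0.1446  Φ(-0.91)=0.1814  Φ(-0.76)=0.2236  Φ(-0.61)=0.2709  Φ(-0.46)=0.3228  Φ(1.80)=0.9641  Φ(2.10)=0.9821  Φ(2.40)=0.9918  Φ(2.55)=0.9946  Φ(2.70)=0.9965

(221.25, 277.90)

Lower: z₀ + z₁ = 0.207 + (-1.645) = -1.438; 1 − a(z₀+z₁) = 1 − (0.011)(-1.438) = 1.0158; argument = 0.207 + (-1.438)/1.0158 = -1.2086 → -1.21.
α₁ = Φ(-1.21) = 0.1131; rank = round(1000 × 0.1131) = 113; θ*₍113₎ = 221.25.
Upper: z₀ + z₂ = 1.852; 1 − a(z₀+z₂) = 0.9796; argument = 2.0975 → 2.10; α₂ = 0.9821; rank = 982; θ*₍982₎ = 277.90.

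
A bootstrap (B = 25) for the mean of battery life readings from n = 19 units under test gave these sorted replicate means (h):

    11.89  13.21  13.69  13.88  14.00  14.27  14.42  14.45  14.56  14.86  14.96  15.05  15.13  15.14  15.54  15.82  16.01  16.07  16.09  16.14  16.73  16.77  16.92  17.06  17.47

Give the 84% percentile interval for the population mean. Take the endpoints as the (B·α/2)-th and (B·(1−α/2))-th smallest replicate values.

α = 0.16; lower rank = 25 × 0.080 = 2; upper rank = 25 × 0.920 = 23.
The 2nd smallest replicate is 13.21; the 23rd is 16.92.

(13.21, 16.92)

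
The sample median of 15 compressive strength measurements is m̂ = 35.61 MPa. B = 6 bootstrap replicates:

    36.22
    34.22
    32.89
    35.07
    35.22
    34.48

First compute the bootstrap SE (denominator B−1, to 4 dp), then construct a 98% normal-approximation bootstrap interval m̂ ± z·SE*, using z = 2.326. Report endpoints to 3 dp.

Mean of replicates = 34.6833; sum of squared deviations = 6.2709; SE* = √(6.2709/5) = 1.1199
Margin = 2.326 × 1.1199 = 2.6049
Interval: 35.61 ± 2.6049

(33.005, 38.215)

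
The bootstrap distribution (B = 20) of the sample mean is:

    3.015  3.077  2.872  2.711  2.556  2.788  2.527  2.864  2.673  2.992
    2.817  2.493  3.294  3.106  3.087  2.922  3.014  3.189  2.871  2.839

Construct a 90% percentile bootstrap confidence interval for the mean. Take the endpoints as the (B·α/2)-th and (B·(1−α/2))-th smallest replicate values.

(2.493, 3.189)

Sorted replicates: 2.493, 2.527, 2.556, 2.673, 2.711, 2.788, 2.817, 2.839, 2.864, 2.871, 2.872, 2.922, 2.992, 3.014, 3.015, 3.077, 3.087, 3.106, 3.189, 3.294
α = 0.10; lower rank = 20 × 0.050 = 1; upper rank = 20 × 0.950 = 19.
The 1st smallest replicate is 2.493; the 19th is 3.189.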